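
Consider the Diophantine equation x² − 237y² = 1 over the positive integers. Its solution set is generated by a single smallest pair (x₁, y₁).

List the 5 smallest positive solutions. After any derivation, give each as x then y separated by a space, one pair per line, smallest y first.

[15; 2,1,1,7,10,7,1,1,2,30] for √237; ℓ=10 ⇒ convergent index 9
step 0: (15, 1)  from 15·(1,0) + (0,1)
step 1: (31, 2)  from 2·(15,1) + (1,0)
step 2: (46, 3)  from 1·(31,2) + (15,1)
step 3: (77, 5)  from 1·(46,3) + (31,2)
…
step 7: (48001, 3118)  from 1·(42074,2733) + (5927,385)
step 8: (90075, 5851)  from 1·(48001,3118) + (42074,2733)
step 9: (228151, 14820)  from 2·(90075,5851) + (48001,3118)
(x₁, y₁) = (228151, 14820);  228151² − 237·14820² = 1 ✓
(228151+14820√237)^2 = 104105757601 + 6762395640√237
(228151+14820√237)^3 = 47503665404623351 + 3085694655308460√237
(228151+14820√237)^4 = 21676017531356338550401 + 1408008642599798519280√237
(228151+14820√237)^5 = 9890810151545456327820453751 + 642477159632487569289194100√237

228151 14820
104105757601 6762395640
47503665404623351 3085694655308460
21676017531356338550401 1408008642599798519280
9890810151545456327820453751 642477159632487569289194100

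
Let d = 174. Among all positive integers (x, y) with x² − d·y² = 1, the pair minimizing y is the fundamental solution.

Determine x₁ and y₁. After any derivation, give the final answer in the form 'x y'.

[13; 5,4,5,26] for √174; ℓ=4 ⇒ convergent index 3
step 0: (13, 1)  from 13·(1,0) + (0,1)
…
step 2: (277, 21)  from 4·(66,5) + (13,1)
step 3: (1451, 110)  from 5·(277,21) + (66,5)
fundamental: x₁=1451, y₁=110  (since 2105401 − 174·12100 = 1)

1451 110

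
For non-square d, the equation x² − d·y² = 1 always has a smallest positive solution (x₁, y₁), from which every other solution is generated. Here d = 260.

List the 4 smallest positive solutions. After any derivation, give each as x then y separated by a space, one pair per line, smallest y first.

√260 → a₀=16, period (8,32); ℓ=2 even so k=1
a_0=16:  p_0=16·1+0=16,  q_0=16·0+1=1
a_1=8:  p_1=8·16+1=129,  q_1=8·1+0=8
(x₁, y₁) = (129, 8);  129² − 260·8² = 1 ✓
n=2: (129,8)∘(129,8) = (129·129+260·8·8, 129·8+8·129) = (33281,2064)
n=3: (33281,2064)∘(129,8) = (129·33281+260·8·2064, 129·2064+8·33281) = (8586369,532504)
n=4: (8586369,532504)∘(129,8) = (129·8586369+260·8·532504, 129·532504+8·8586369) = (2215249921,137383968)

129 8
33281 2064
8586369 532504
2215249921 137383968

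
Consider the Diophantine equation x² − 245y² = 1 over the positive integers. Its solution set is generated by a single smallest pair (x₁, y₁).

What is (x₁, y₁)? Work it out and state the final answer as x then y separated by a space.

[15; 1,1,1,7,6,7,1,1,1,30] for √245; ℓ=10 ⇒ convergent index 9
step 0: (15, 1)  from 15·(1,0) + (0,1)
step 1: (16, 1)  from 1·(15,1) + (1,0)
step 2: (31, 2)  from 1·(16,1) + (15,1)
step 3: (47, 3)  from 1·(31,2) + (16,1)
step 4: (360, 23)  from 7·(47,3) + (31,2)
step 5: (2207, 141)  from 6·(360,23) + (47,3)
step 6: (15809, 1010)  from 7·(2207,141) + (360,23)
step 7: (18016, 1151)  from 1·(15809,1010) + (2207,141)
step 8: (33825, 2161)  from 1·(18016,1151) + (15809,1010)
step 9: (51841, 3312)  from 1·(33825,2161) + (18016,1151)
(x₁, y₁) = (51841, 3312);  51841² − 245·3312² = 1 ✓

51841 3312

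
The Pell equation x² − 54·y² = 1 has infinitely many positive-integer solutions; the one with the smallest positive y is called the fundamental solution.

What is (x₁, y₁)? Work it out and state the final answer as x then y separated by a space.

485 66

[7; 2,1,6,1,2,14] for √54; ℓ=6 ⇒ convergent index 5
a_0=7:  p_0=7·1+0=7,  q_0=7·0+1=1
a_1=2:  p_1=2·7+1=15,  q_1=2·1+0=2
a_2=1:  p_2=1·15+7=22,  q_2=1·2+1=3
…
a_4=1:  p_4=1·147+22=169,  q_4=1·20+3=23
a_5=2:  p_5=2·169+147=485,  q_5=2·23+20=66
fundamental: x₁=485, y₁=66  (since 235225 − 54·4356 = 1)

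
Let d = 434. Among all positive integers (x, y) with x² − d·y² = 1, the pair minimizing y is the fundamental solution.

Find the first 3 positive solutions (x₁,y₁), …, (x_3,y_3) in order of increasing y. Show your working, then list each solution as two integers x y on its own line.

125 6
31249 1500
7812125 374994

d=434: √d = [20; 1,4,1,40] (ℓ=4, even), read p_3/q_3
step 0: (20, 1)  from 20·(1,0) + (0,1)
step 1: (21, 1)  from 1·(20,1) + (1,0)
step 2: (104, 5)  from 4·(21,1) + (20,1)
step 3: (125, 6)  from 1·(104,5) + (21,1)
→ (125, 6).  Check: 125²=15625, 434·6²=15624, difference 1.
(125+6√434)^2 = 31249 + 1500√434
(125+6√434)^3 = 7812125 + 374994√434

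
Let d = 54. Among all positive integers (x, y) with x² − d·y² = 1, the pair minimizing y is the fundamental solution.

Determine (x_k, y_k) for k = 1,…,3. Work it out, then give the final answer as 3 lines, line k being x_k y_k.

d=54: √d = [7; 2,1,6,1,2,14] (ℓ=6, even), read p_5/q_5
i=0: a=7 ⇒ p=7, q=1
i=1: a=2 ⇒ p=15, q=2
i=2: a=1 ⇒ p=22, q=3
i=3: a=6 ⇒ p=147, q=20
i=4: a=1 ⇒ p=169, q=23
i=5: a=2 ⇒ p=485, q=66
fundamental: x₁=485, y₁=66  (since 235225 − 54·4356 = 1)
k=2:  x_2 = 485·485+54·66·66 = 470449,  y_2 = 485·66+66·485 = 64020
k=3:  x_3 = 485·470449+54·66·64020 = 456335045,  y_3 = 485·64020+66·470449 = 62099334

485 66
470449 64020
456335045 62099334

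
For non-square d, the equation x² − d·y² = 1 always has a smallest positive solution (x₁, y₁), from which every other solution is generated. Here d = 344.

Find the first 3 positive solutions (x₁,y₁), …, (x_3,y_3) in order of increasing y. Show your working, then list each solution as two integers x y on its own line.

[18; 1,1,4,1,3,1,4,1,1,36] for √344; ℓ=10 ⇒ convergent index 9
a_0=18:  p_0=18·1+0=18,  q_0=18·0+1=1
a_1=1:  p_1=1·18+1=19,  q_1=1·1+0=1
a_2=1:  p_2=1·19+18=37,  q_2=1·1+1=2
a_3=4:  p_3=4·37+19=167,  q_3=4·2+1=9
a_4=1:  p_4=1·167+37=204,  q_4=1·9+2=11
a_5=3:  p_5=3·204+167=779,  q_5=3·11+9=42
a_6=1:  p_6=1·779+204=983,  q_6=1·42+11=53
a_7=4:  p_7=4·983+779=4711,  q_7=4·53+42=254
a_8=1:  p_8=1·4711+983=5694,  q_8=1·254+53=307
a_9=1:  p_9=1·5694+4711=10405,  q_9=1·307+254=561
fundamental: x₁=10405, y₁=561  (since 108264025 − 344·314721 = 1)
n=2: (10405,561)∘(10405,561) = (10405·10405+344·561·561, 10405·561+561·10405) = (216528049,11674410)
n=3: (216528049,11674410)∘(10405,561) = (10405·216528049+344·561·11674410, 10405·11674410+561·216528049) = (4505948689285,242944471539)

10405 561
216528049 11674410
4505948689285 242944471539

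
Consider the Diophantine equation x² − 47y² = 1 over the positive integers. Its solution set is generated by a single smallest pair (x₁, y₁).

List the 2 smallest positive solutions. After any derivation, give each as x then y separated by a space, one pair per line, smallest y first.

48 7
4607 672

[6; 1,5,1,12] for √47; ℓ=4 ⇒ convergent index 3
step 0: (6, 1)  from 6·(1,0) + (0,1)
step 1: (7, 1)  from 1·(6,1) + (1,0)
step 2: (41, 6)  from 5·(7,1) + (6,1)
step 3: (48, 7)  from 1·(41,6) + (7,1)
→ (48, 7).  Check: 48²=2304, 47·7²=2303, difference 1.
k=2:  x_2 = 48·48+47·7·7 = 4607,  y_2 = 48·7+7·48 = 672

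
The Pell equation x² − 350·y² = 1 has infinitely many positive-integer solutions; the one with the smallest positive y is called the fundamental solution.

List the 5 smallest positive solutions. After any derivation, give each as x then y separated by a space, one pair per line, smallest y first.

449 24
403201 21552
362074049 19353672
325142092801 17379575904
291977237261249 15606839808120

[18; 1,2,2,2,1,36] for √350; ℓ=6 ⇒ convergent index 5
k=0  a_k=18  p_k/q_k = 18/1
…
k=4  a_k=2  p_k/q_k = 318/17
k=5  a_k=1  p_k/q_k = 449/24
fundamental: x₁=449, y₁=24  (since 201601 − 350·576 = 1)
(x_2, y_2) = (449·449 + 350·24·24, 449·24 + 24·449) = (403201, 21552)
(x_3, y_3) = (449·403201 + 350·24·21552, 449·21552 + 24·403201) = (362074049, 19353672)
(x_4, y_4) = (449·362074049 + 350·24·19353672, 449·19353672 + 24·362074049) = (325142092801, 17379575904)
(x_5, y_5) = (449·325142092801 + 350·24·17379575904, 449·17379575904 + 24·325142092801) = (291977237261249, 15606839808120)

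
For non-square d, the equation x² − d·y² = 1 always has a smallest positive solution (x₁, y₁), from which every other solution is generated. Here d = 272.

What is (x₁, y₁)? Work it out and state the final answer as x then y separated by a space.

d=272: √d = [16; 2,32] (ℓ=2, even), read p_1/q_1
a_0=16:  p_0=16·1+0=16,  q_0=16·0+1=1
a_1=2:  p_1=2·16+1=33,  q_1=2·1+0=2
fundamental: x₁=33, y₁=2  (since 1089 − 272·4 = 1)

33 2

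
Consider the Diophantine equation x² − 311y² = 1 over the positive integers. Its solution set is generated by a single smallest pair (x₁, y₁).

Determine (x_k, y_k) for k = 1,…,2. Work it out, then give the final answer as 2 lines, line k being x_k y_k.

16883880 957397
570130807708799 32329152120720

[17; 1,1,1,2,1,…,1,1,34] for √311; ℓ=16 ⇒ convergent index 15
k=0  a_k=17  p_k/q_k = 17/1
k=1  a_k=1  p_k/q_k = 18/1
k=2  a_k=1  p_k/q_k = 35/2
…
k=6  a_k=6  p_k/q_k = 1305/74
k=7  a_k=3  p_k/q_k = 4109/233
…
k=10  a_k=6  p_k/q_k = 1376656/78063
…
k=13  a_k=1  p_k/q_k = 6159373/349266
k=14  a_k=1  p_k/q_k = 10724507/608131
k=15  a_k=1  p_k/q_k = 16883880/957397
→ (16883880, 957397).  Check: 16883880²=285065403854400, 311·957397²=285065403854399, difference 1.
(x_2, y_2) = (16883880·16883880 + 311·957397·957397, 16883880·957397 + 957397·16883880) = (570130807708799, 32329152120720)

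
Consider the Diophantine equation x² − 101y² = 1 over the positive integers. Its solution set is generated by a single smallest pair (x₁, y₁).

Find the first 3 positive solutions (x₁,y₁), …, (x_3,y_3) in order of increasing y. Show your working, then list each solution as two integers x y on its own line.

201 20
80801 8040
32481801 3232060

√101 = [10; 20, …], period ℓ=1 (odd) → k=1
i=0: a=10 ⇒ p=10, q=1
i=1: a=20 ⇒ p=201, q=20
→ (201, 20).  Check: 201²=40401, 101·20²=40400, difference 1.
(201+20√101)^2 = 80801 + 8040√101
(201+20√101)^3 = 32481801 + 3232060√101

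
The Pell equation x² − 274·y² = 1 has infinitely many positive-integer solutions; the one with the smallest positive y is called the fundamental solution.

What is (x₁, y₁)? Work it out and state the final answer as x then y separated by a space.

3959299 239190

d=274: √d = [16; 1,1,4,4,1,1,32] (ℓ=7, odd), read p_13/q_13
step 0: (16, 1)  from 16·(1,0) + (0,1)
step 1: (17, 1)  from 1·(16,1) + (1,0)
…
step 3: (149, 9)  from 4·(33,2) + (17,1)
step 4: (629, 38)  from 4·(149,9) + (33,2)
…
step 9: (93011, 5619)  from 1·(47209,2852) + (45802,2767)
…
step 11: (1770023, 106931)  from 4·(419253,25328) + (93011,5619)
step 12: (2189276, 132259)  from 1·(1770023,106931) + (419253,25328)
step 13: (3959299, 239190)  from 1·(2189276,132259) + (1770023,106931)
fundamental: x₁=3959299, y₁=239190  (since 15676048571401 − 274·57211856100 = 1)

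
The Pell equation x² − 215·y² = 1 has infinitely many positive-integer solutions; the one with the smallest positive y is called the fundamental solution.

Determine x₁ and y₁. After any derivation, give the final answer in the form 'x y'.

44 3

d=215: √d = [14; 1,1,1,28] (ℓ=4, even), read p_3/q_3
step 0: (14, 1)  from 14·(1,0) + (0,1)
step 1: (15, 1)  from 1·(14,1) + (1,0)
step 2: (29, 2)  from 1·(15,1) + (14,1)
step 3: (44, 3)  from 1·(29,2) + (15,1)
→ (44, 3).  Check: 44²=1936, 215·3²=1935, difference 1.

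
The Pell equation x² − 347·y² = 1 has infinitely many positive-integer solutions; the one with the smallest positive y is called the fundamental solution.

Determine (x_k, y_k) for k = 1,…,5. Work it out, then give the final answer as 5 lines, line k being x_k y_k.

[18; 1,1,1,2,4,…,1,1,36] for √347; ℓ=14 ⇒ convergent index 13
step 0: (18, 1)  from 18·(1,0) + (0,1)
step 1: (19, 1)  from 1·(18,1) + (1,0)
…
step 4: (149, 8)  from 2·(56,3) + (37,2)
step 5: (652, 35)  from 4·(149,8) + (56,3)
step 6: (801, 43)  from 1·(652,35) + (149,8)
step 7: (14269, 766)  from 17·(801,43) + (652,35)
…
step 9: (74549, 4002)  from 4·(15070,809) + (14269,766)
step 10: (164168, 8813)  from 2·(74549,4002) + (15070,809)
…
step 12: (402885, 21628)  from 1·(238717,12815) + (164168,8813)
step 13: (641602, 34443)  from 1·(402885,21628) + (238717,12815)
(x₁, y₁) = (641602, 34443);  641602² − 347·34443² = 1 ✓
n=2: (641602,34443)∘(641602,34443) = (641602·641602+347·34443·34443, 641602·34443+34443·641602) = (823306252807,44197395372)
n=3: (823306252807,44197395372)∘(641602,34443) = (641602·823306252807+347·34443·44197395372, 641602·44197395372+34443·823306252807) = (1056469876826312026,56714274530897445)
n=4: (1056469876826312026,56714274530897445)∘(641602,34443) = (641602·1056469876826312026+347·34443·56714274530897445, 641602·56714274530897445+34443·1056469876826312026) = (1355666371822207590758497,72775983935101527618408)
n=5: (1355666371822207590758497,72775983935101527618408)∘(641602,34443) = (641602·1355666371822207590758497+347·34443·72775983935101527618408, 641602·72775983935101527618408+34443·1355666371822207590758497) = (1739596510986687599414840072362,93386433689401306371520721787)

641602 34443
823306252807 44197395372
1056469876826312026 56714274530897445
1355666371822207590758497 72775983935101527618408
1739596510986687599414840072362 93386433689401306371520721787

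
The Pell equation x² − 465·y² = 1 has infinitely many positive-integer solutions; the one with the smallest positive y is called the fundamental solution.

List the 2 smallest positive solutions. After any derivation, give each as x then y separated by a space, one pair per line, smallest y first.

d=465: √d = [21; 1,1,3,2,2,2,3,1,1,42] (ℓ=10, even), read p_9/q_9
i=0: a=21 ⇒ p=21, q=1
i=1: a=1 ⇒ p=22, q=1
i=2: a=1 ⇒ p=43, q=2
…
i=5: a=2 ⇒ p=841, q=39
i=6: a=2 ⇒ p=2027, q=94
…
i=8: a=1 ⇒ p=8949, q=415
i=9: a=1 ⇒ p=15871, q=736
→ (15871, 736).  Check: 15871²=251888641, 465·736²=251888640, difference 1.
k=2:  x_2 = 15871·15871+465·736·736 = 503777281,  y_2 = 15871·736+736·15871 = 23362112

15871 736
503777281 23362112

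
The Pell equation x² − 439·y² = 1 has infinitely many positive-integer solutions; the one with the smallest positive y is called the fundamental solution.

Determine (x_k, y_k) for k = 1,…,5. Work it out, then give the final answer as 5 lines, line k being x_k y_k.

440 21
387199 18480
340734680 16262379
299846131201 14310875040
263864254722200 12593553772821

√439 = [20; 1,19,1,40, …], period ℓ=4 (even) → k=3
step 0: (20, 1)  from 20·(1,0) + (0,1)
…
step 2: (419, 20)  from 19·(21,1) + (20,1)
step 3: (440, 21)  from 1·(419,20) + (21,1)
→ (440, 21).  Check: 440²=193600, 439·21²=193599, difference 1.
(440+21√439)^2 = 387199 + 18480√439
(440+21√439)^3 = 340734680 + 16262379√439
(440+21√439)^4 = 299846131201 + 14310875040√439
(440+21√439)^5 = 263864254722200 + 12593553772821√439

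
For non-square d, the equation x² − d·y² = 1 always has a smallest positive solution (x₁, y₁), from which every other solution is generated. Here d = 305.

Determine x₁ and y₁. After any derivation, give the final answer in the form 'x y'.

489 28

[17; 2,6,2,34] for √305; ℓ=4 ⇒ convergent index 3
step 0: (17, 1)  from 17·(1,0) + (0,1)
…
step 2: (227, 13)  from 6·(35,2) + (17,1)
step 3: (489, 28)  from 2·(227,13) + (35,2)
fundamental: x₁=489, y₁=28  (since 239121 − 305·784 = 1)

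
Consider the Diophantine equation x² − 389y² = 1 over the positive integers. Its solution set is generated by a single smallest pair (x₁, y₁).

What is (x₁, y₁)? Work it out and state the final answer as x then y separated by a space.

3287049 166660

[19; 1,2,1,1,1,1,2,1,38] for √389; ℓ=9 ⇒ convergent index 17
step 0: (19, 1)  from 19·(1,0) + (0,1)
step 1: (20, 1)  from 1·(19,1) + (1,0)
…
step 3: (79, 4)  from 1·(59,3) + (20,1)
step 4: (138, 7)  from 1·(79,4) + (59,3)
…
step 6: (355, 18)  from 1·(217,11) + (138,7)
step 7: (927, 47)  from 2·(355,18) + (217,11)
…
step 9: (49643, 2517)  from 38·(1282,65) + (927,47)
…
step 11: (151493, 7681)  from 2·(50925,2582) + (49643,2517)
step 12: (202418, 10263)  from 1·(151493,7681) + (50925,2582)
step 13: (353911, 17944)  from 1·(202418,10263) + (151493,7681)
…
step 15: (910240, 46151)  from 1·(556329,28207) + (353911,17944)
step 16: (2376809, 120509)  from 2·(910240,46151) + (556329,28207)
step 17: (3287049, 166660)  from 1·(2376809,120509) + (910240,46151)
(x₁, y₁) = (3287049, 166660);  3287049² − 389·166660² = 1 ✓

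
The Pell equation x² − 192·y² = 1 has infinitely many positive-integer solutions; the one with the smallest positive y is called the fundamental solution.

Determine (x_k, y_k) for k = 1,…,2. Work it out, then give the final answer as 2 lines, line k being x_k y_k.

97 7
18817 1358

[13; 1,5,1,26] for √192; ℓ=4 ⇒ convergent index 3
step 0: (13, 1)  from 13·(1,0) + (0,1)
step 1: (14, 1)  from 1·(13,1) + (1,0)
step 2: (83, 6)  from 5·(14,1) + (13,1)
step 3: (97, 7)  from 1·(83,6) + (14,1)
(x₁, y₁) = (97, 7);  97² − 192·7² = 1 ✓
n=2: (97,7)∘(97,7) = (97·97+192·7·7, 97·7+7·97) = (18817,1358)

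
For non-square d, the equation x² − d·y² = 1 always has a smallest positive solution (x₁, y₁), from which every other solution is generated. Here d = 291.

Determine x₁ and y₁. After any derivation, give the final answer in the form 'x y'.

290 17

d=291: √d = [17; 17,34] (ℓ=2, even), read p_1/q_1
k=0  a_k=17  p_k/q_k = 17/1
k=1  a_k=17  p_k/q_k = 290/17
fundamental: x₁=290, y₁=17  (since 84100 − 291·289 = 1)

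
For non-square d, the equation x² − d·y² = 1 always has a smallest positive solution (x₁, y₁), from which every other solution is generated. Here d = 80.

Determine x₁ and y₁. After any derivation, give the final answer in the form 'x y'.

√80 = [8; 1,16, …], period ℓ=2 (even) → k=1
a_0=8:  p_0=8·1+0=8,  q_0=8·0+1=1
a_1=1:  p_1=1·8+1=9,  q_1=1·1+0=1
→ (9, 1).  Check: 9²=81, 80·1²=80, difference 1.

9 1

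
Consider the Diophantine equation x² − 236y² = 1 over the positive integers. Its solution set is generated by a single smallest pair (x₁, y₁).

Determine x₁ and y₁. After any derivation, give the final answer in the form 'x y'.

√236 → a₀=15, period (2,1,3,5,1,6,1,5,3,1,2,30); ℓ=12 even so k=11
k=0  a_k=15  p_k/q_k = 15/1
k=1  a_k=2  p_k/q_k = 31/2
k=2  a_k=1  p_k/q_k = 46/3
k=3  a_k=3  p_k/q_k = 169/11
…
k=5  a_k=1  p_k/q_k = 1060/69
k=6  a_k=6  p_k/q_k = 7251/472
…
k=9  a_k=3  p_k/q_k = 154729/10072
k=10  a_k=1  p_k/q_k = 203535/13249
k=11  a_k=2  p_k/q_k = 561799/36570
→ (561799, 36570).  Check: 561799²=315618116401, 236·36570²=315618116400, difference 1.

561799 36570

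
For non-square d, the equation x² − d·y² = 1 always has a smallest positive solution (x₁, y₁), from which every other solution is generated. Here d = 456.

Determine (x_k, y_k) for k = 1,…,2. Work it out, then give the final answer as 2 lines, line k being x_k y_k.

√456 → a₀=21, period (2,1,4,1,2,42); ℓ=6 even so k=5
k=0  a_k=21  p_k/q_k = 21/1
k=1  a_k=2  p_k/q_k = 43/2
…
k=3  a_k=4  p_k/q_k = 299/14
k=4  a_k=1  p_k/q_k = 363/17
k=5  a_k=2  p_k/q_k = 1025/48
→ (1025, 48).  Check: 1025²=1050625, 456·48²=1050624, difference 1.
(1025+48√456)^2 = 2101249 + 98400√456

1025 48
2101249 98400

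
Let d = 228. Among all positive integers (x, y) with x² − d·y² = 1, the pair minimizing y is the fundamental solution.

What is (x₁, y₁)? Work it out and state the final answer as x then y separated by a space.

151 10

d=228: √d = [15; 10,30] (ℓ=2, even), read p_1/q_1
i=0: a=15 ⇒ p=15, q=1
i=1: a=10 ⇒ p=151, q=10
→ (151, 10).  Check: 151²=22801, 228·10²=22800, difference 1.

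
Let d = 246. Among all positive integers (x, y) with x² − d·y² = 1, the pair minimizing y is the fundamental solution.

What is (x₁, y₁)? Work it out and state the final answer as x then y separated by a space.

88805 5662

[15; 1,2,5,1,14,1,5,2,1,30] for √246; ℓ=10 ⇒ convergent index 9
a_0=15:  p_0=15·1+0=15,  q_0=15·0+1=1
…
a_3=5:  p_3=5·47+16=251,  q_3=5·3+1=16
…
a_6=1:  p_6=1·4423+298=4721,  q_6=1·282+19=301
…
a_8=2:  p_8=2·28028+4721=60777,  q_8=2·1787+301=3875
a_9=1:  p_9=1·60777+28028=88805,  q_9=1·3875+1787=5662
fundamental: x₁=88805, y₁=5662  (since 7886328025 − 246·32058244 = 1)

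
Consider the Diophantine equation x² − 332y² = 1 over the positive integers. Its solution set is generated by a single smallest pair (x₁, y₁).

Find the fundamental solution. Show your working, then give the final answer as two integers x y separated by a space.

13447 738

d=332: √d = [18; 4,1,1,8,1,1,4,36] (ℓ=8, even), read p_7/q_7
a_0=18:  p_0=18·1+0=18,  q_0=18·0+1=1
a_1=4:  p_1=4·18+1=73,  q_1=4·1+0=4
a_2=1:  p_2=1·73+18=91,  q_2=1·4+1=5
a_3=1:  p_3=1·91+73=164,  q_3=1·5+4=9
…
a_6=1:  p_6=1·1567+1403=2970,  q_6=1·86+77=163
a_7=4:  p_7=4·2970+1567=13447,  q_7=4·163+86=738
fundamental: x₁=13447, y₁=738  (since 180821809 − 332·544644 = 1)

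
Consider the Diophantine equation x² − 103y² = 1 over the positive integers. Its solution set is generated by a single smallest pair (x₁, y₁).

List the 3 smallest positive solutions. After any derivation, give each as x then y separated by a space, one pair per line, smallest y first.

√103 = [10; 6,1,2,1,1,9,1,1,2,1,6,20, …], period ℓ=12 (even) → k=11
k=0  a_k=10  p_k/q_k = 10/1
k=1  a_k=6  p_k/q_k = 61/6
k=2  a_k=1  p_k/q_k = 71/7
k=3  a_k=2  p_k/q_k = 203/20
k=4  a_k=1  p_k/q_k = 274/27
k=5  a_k=1  p_k/q_k = 477/47
k=6  a_k=9  p_k/q_k = 4567/450
k=7  a_k=1  p_k/q_k = 5044/497
k=8  a_k=1  p_k/q_k = 9611/947
…
k=10  a_k=1  p_k/q_k = 33877/3338
k=11  a_k=6  p_k/q_k = 227528/22419
(x₁, y₁) = (227528, 22419);  227528² − 103·22419² = 1 ✓
k=2:  x_2 = 227528·227528+103·22419·22419 = 103537981567,  y_2 = 227528·22419+22419·227528 = 10201900464
k=3:  x_3 = 227528·103537981567+103·22419·10201900464 = 47115579739725224,  y_3 = 227528·10201900464+22419·103537981567 = 4642436017523565

227528 22419
103537981567 10201900464
47115579739725224 4642436017523565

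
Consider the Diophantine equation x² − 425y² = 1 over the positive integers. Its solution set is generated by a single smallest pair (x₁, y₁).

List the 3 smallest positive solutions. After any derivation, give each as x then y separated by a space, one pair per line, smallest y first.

d=425: √d = [20; 1,1,1,1,1,1,40] (ℓ=7, odd), read p_13/q_13
i=0: a=20 ⇒ p=20, q=1
i=1: a=1 ⇒ p=21, q=1
i=2: a=1 ⇒ p=41, q=2
i=3: a=1 ⇒ p=62, q=3
i=4: a=1 ⇒ p=103, q=5
…
i=6: a=1 ⇒ p=268, q=13
i=7: a=40 ⇒ p=10885, q=528
i=8: a=1 ⇒ p=11153, q=541
…
i=10: a=1 ⇒ p=33191, q=1610
i=11: a=1 ⇒ p=55229, q=2679
i=12: a=1 ⇒ p=88420, q=4289
i=13: a=1 ⇒ p=143649, q=6968
fundamental: x₁=143649, y₁=6968  (since 20635035201 − 425·48553024 = 1)
(143649+6968√425)^2 = 41270070401 + 2001892464√425
(143649+6968√425)^3 = 11856808685922849 + 575139701115304√425

143649 6968
41270070401 2001892464
11856808685922849 575139701115304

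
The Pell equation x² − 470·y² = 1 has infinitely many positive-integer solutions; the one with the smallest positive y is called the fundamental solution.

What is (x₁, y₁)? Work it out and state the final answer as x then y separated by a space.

√470 → a₀=21, period (1,2,8,2,1,42); ℓ=6 even so k=5
i=0: a=21 ⇒ p=21, q=1
…
i=4: a=2 ⇒ p=1149, q=53
i=5: a=1 ⇒ p=1691, q=78
(x₁, y₁) = (1691, 78);  1691² − 470·78² = 1 ✓

1691 78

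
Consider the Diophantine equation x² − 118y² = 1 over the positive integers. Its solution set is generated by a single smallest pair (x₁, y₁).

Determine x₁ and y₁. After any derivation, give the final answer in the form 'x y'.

306917 28254

√118 = [10; 1,6,3,2,10,2,3,6,1,20, …], period ℓ=10 (even) → k=9
a_0=10:  p_0=10·1+0=10,  q_0=10·0+1=1
a_1=1:  p_1=1·10+1=11,  q_1=1·1+0=1
…
a_3=3:  p_3=3·76+11=239,  q_3=3·7+1=22
…
a_5=10:  p_5=10·554+239=5779,  q_5=10·51+22=532
…
a_7=3:  p_7=3·12112+5779=42115,  q_7=3·1115+532=3877
a_8=6:  p_8=6·42115+12112=264802,  q_8=6·3877+1115=24377
a_9=1:  p_9=1·264802+42115=306917,  q_9=1·24377+3877=28254
fundamental: x₁=306917, y₁=28254  (since 94198044889 − 118·798288516 = 1)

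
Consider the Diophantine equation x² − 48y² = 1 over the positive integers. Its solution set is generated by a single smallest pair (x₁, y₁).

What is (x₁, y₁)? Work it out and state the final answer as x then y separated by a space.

√48 = [6; 1,12, …], period ℓ=2 (even) → k=1
a_0=6:  p_0=6·1+0=6,  q_0=6·0+1=1
a_1=1:  p_1=1·6+1=7,  q_1=1·1+0=1
fundamental: x₁=7, y₁=1  (since 49 − 48·1 = 1)

7 1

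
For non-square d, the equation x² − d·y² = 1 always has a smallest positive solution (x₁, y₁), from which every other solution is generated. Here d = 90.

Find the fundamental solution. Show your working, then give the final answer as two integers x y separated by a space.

19 2

d=90: √d = [9; 2,18] (ℓ=2, even), read p_1/q_1
i=0: a=9 ⇒ p=9, q=1
i=1: a=2 ⇒ p=19, q=2
(x₁, y₁) = (19, 2);  19² − 90·2² = 1 ✓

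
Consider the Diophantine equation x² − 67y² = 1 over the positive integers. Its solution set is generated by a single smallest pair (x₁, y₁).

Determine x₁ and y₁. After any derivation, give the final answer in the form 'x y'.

48842 5967

√67 = [8; 5,2,1,1,7,1,1,2,5,16, …], period ℓ=10 (even) → k=9
k=0  a_k=8  p_k/q_k = 8/1
k=1  a_k=5  p_k/q_k = 41/5
k=2  a_k=2  p_k/q_k = 90/11
…
k=5  a_k=7  p_k/q_k = 1678/205
k=6  a_k=1  p_k/q_k = 1899/232
k=7  a_k=1  p_k/q_k = 3577/437
k=8  a_k=2  p_k/q_k = 9053/1106
k=9  a_k=5  p_k/q_k = 48842/5967
→ (48842, 5967).  Check: 48842²=2385540964, 67·5967²=2385540963, difference 1.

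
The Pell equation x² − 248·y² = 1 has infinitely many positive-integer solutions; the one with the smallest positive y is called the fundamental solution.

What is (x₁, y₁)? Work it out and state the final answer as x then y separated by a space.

[15; 1,2,1,30] for √248; ℓ=4 ⇒ convergent index 3
i=0: a=15 ⇒ p=15, q=1
…
i=2: a=2 ⇒ p=47, q=3
i=3: a=1 ⇒ p=63, q=4
fundamental: x₁=63, y₁=4  (since 3969 − 248·16 = 1)

63 4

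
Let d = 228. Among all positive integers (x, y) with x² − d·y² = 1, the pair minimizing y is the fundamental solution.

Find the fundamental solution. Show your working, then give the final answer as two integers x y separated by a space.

√228 → a₀=15, period (10,30); ℓ=2 even so k=1
k=0  a_k=15  p_k/q_k = 15/1
k=1  a_k=10  p_k/q_k = 151/10
→ (151, 10).  Check: 151²=22801, 228·10²=22800, difference 1.

151 10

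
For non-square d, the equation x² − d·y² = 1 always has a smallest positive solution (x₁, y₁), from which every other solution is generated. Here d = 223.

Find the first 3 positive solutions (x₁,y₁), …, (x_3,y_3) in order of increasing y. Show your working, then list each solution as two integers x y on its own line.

[14; 1,13,1,28] for √223; ℓ=4 ⇒ convergent index 3
step 0: (14, 1)  from 14·(1,0) + (0,1)
step 1: (15, 1)  from 1·(14,1) + (1,0)
step 2: (209, 14)  from 13·(15,1) + (14,1)
step 3: (224, 15)  from 1·(209,14) + (15,1)
fundamental: x₁=224, y₁=15  (since 50176 − 223·225 = 1)
n=2: (224,15)∘(224,15) = (224·224+223·15·15, 224·15+15·224) = (100351,6720)
n=3: (100351,6720)∘(224,15) = (224·100351+223·15·6720, 224·6720+15·100351) = (44957024,3010545)

224 15
100351 6720
44957024 3010545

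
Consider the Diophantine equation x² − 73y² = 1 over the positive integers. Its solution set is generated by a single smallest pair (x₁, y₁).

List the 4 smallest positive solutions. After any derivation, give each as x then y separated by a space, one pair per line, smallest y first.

2281249 267000
10408194000001 1218186966000
47487364308614281249 5557975596000801000
216661004683313632776000001 25358252540801244373932000

[8; 1,1,5,5,1,1,16] for √73; ℓ=7 ⇒ convergent index 13
i=0: a=8 ⇒ p=8, q=1
i=1: a=1 ⇒ p=9, q=1
i=2: a=1 ⇒ p=17, q=2
i=3: a=5 ⇒ p=94, q=11
i=4: a=5 ⇒ p=487, q=57
…
i=6: a=1 ⇒ p=1068, q=125
i=7: a=16 ⇒ p=17669, q=2068
i=8: a=1 ⇒ p=18737, q=2193
i=9: a=1 ⇒ p=36406, q=4261
i=10: a=5 ⇒ p=200767, q=23498
…
i=12: a=1 ⇒ p=1241008, q=145249
i=13: a=1 ⇒ p=2281249, q=267000
fundamental: x₁=2281249, y₁=267000  (since 5204097000001 − 73·71289000000 = 1)
(x_2, y_2) = (2281249·2281249 + 73·267000·267000, 2281249·267000 + 267000·2281249) = (10408194000001, 1218186966000)
(x_3, y_3) = (2281249·10408194000001 + 73·267000·1218186966000, 2281249·1218186966000 + 267000·10408194000001) = (47487364308614281249, 5557975596000801000)
(x_4, y_4) = (2281249·47487364308614281249 + 73·267000·5557975596000801000, 2281249·5557975596000801000 + 267000·47487364308614281249) = (216661004683313632776000001, 25358252540801244373932000)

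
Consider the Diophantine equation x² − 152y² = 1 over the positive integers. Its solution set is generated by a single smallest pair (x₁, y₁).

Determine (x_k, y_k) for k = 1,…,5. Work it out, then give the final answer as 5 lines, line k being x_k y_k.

√152 = [12; 3,24, …], period ℓ=2 (even) → k=1
a_0=12:  p_0=12·1+0=12,  q_0=12·0+1=1
a_1=3:  p_1=3·12+1=37,  q_1=3·1+0=3
(x₁, y₁) = (37, 3);  37² − 152·3² = 1 ✓
n=2: (37,3)∘(37,3) = (37·37+152·3·3, 37·3+3·37) = (2737,222)
n=3: (2737,222)∘(37,3) = (37·2737+152·3·222, 37·222+3·2737) = (202501,16425)
n=4: (202501,16425)∘(37,3) = (37·202501+152·3·16425, 37·16425+3·202501) = (14982337,1215228)
n=5: (14982337,1215228)∘(37,3) = (37·14982337+152·3·1215228, 37·1215228+3·14982337) = (1108490437,89910447)

37 3
2737 222
202501 16425
14982337 1215228
1108490437 89910447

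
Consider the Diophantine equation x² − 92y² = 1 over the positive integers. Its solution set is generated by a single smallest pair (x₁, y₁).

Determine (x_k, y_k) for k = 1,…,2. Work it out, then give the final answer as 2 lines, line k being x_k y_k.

d=92: √d = [9; 1,1,2,4,2,1,1,18] (ℓ=8, even), read p_7/q_7
a_0=9:  p_0=9·1+0=9,  q_0=9·0+1=1
…
a_2=1:  p_2=1·10+9=19,  q_2=1·1+1=2
…
a_6=1:  p_6=1·470+211=681,  q_6=1·49+22=71
a_7=1:  p_7=1·681+470=1151,  q_7=1·71+49=120
→ (1151, 120).  Check: 1151²=1324801, 92·120²=1324800, difference 1.
(1151+120√92)^2 = 2649601 + 276240√92

1151 120
2649601 276240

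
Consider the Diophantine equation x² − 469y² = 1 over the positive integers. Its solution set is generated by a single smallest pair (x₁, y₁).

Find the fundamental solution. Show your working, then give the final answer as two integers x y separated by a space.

137215 6336

√469 → a₀=21, period (1,1,1,10,6,10,1,1,1,42); ℓ=10 even so k=9
a_0=21:  p_0=21·1+0=21,  q_0=21·0+1=1
…
a_2=1:  p_2=1·22+21=43,  q_2=1·1+1=2
a_3=1:  p_3=1·43+22=65,  q_3=1·2+1=3
…
a_5=6:  p_5=6·693+65=4223,  q_5=6·32+3=195
a_6=10:  p_6=10·4223+693=42923,  q_6=10·195+32=1982
…
a_8=1:  p_8=1·47146+42923=90069,  q_8=1·2177+1982=4159
a_9=1:  p_9=1·90069+47146=137215,  q_9=1·4159+2177=6336
(x₁, y₁) = (137215, 6336);  137215² − 469·6336² = 1 ✓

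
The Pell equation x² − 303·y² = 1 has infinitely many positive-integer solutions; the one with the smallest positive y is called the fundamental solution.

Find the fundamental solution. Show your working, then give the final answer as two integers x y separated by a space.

[17; 2,2,5,2,2,34] for √303; ℓ=6 ⇒ convergent index 5
step 0: (17, 1)  from 17·(1,0) + (0,1)
step 1: (35, 2)  from 2·(17,1) + (1,0)
step 2: (87, 5)  from 2·(35,2) + (17,1)
step 3: (470, 27)  from 5·(87,5) + (35,2)
step 4: (1027, 59)  from 2·(470,27) + (87,5)
step 5: (2524, 145)  from 2·(1027,59) + (470,27)
fundamental: x₁=2524, y₁=145  (since 6370576 − 303·21025 = 1)

2524 145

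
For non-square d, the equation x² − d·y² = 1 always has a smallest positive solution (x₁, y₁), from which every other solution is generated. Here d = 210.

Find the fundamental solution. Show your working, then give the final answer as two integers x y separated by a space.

[14; 2,28] for √210; ℓ=2 ⇒ convergent index 1
a_0=14:  p_0=14·1+0=14,  q_0=14·0+1=1
a_1=2:  p_1=2·14+1=29,  q_1=2·1+0=2
→ (29, 2).  Check: 29²=841, 210·2²=840, difference 1.

29 2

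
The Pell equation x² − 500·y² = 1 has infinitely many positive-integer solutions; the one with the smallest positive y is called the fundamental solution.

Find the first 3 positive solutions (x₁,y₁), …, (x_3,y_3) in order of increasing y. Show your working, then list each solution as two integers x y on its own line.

930249 41602
1730726404001 77400437796
3220013013190122249 144003359718540806

d=500: √d = [22; 2,1,3,2,1,…,1,2,44] (ℓ=14, even), read p_13/q_13
a_0=22:  p_0=22·1+0=22,  q_0=22·0+1=1
a_1=2:  p_1=2·22+1=45,  q_1=2·1+0=2
a_2=1:  p_2=1·45+22=67,  q_2=1·2+1=3
…
a_6=1:  p_6=1·805+559=1364,  q_6=1·36+25=61
a_7=10:  p_7=10·1364+805=14445,  q_7=10·61+36=646
…
a_9=1:  p_9=1·15809+14445=30254,  q_9=1·707+646=1353
…
a_11=3:  p_11=3·76317+30254=259205,  q_11=3·3413+1353=11592
a_12=1:  p_12=1·259205+76317=335522,  q_12=1·11592+3413=15005
a_13=2:  p_13=2·335522+259205=930249,  q_13=2·15005+11592=41602
→ (930249, 41602).  Check: 930249²=865363202001, 500·41602²=865363202000, difference 1.
(930249+41602√500)^2 = 1730726404001 + 77400437796√500
(930249+41602√500)^3 = 3220013013190122249 + 144003359718540806√500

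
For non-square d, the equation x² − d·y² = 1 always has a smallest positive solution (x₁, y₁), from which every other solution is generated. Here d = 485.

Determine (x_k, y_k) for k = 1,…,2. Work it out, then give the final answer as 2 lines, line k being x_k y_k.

[22; 44] for √485; ℓ=1 ⇒ convergent index 1
step 0: (22, 1)  from 22·(1,0) + (0,1)
step 1: (969, 44)  from 44·(22,1) + (1,0)
fundamental: x₁=969, y₁=44  (since 938961 − 485·1936 = 1)
(969+44√485)^2 = 1877921 + 85272√485

969 44
1877921 85272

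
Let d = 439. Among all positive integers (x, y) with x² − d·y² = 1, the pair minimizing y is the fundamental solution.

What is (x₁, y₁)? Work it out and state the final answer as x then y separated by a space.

440 21

d=439: √d = [20; 1,19,1,40] (ℓ=4, even), read p_3/q_3
i=0: a=20 ⇒ p=20, q=1
…
i=2: a=19 ⇒ p=419, q=20
i=3: a=1 ⇒ p=440, q=21
fundamental: x₁=440, y₁=21  (since 193600 − 439·441 = 1)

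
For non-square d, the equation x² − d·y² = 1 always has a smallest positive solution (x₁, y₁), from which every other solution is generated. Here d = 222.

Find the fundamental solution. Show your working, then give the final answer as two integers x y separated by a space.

149 10

√222 = [14; 1,8,1,28, …], period ℓ=4 (even) → k=3
i=0: a=14 ⇒ p=14, q=1
…
i=2: a=8 ⇒ p=134, q=9
i=3: a=1 ⇒ p=149, q=10
→ (149, 10).  Check: 149²=22201, 222·10²=22200, difference 1.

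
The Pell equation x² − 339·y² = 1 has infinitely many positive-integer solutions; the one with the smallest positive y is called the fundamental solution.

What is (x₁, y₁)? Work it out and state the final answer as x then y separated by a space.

d=339: √d = [18; 2,2,2,1,17,1,2,2,2,36] (ℓ=10, even), read p_9/q_9
a_0=18:  p_0=18·1+0=18,  q_0=18·0+1=1
…
a_4=1:  p_4=1·221+92=313,  q_4=1·12+5=17
a_5=17:  p_5=17·313+221=5542,  q_5=17·17+12=301
…
a_8=2:  p_8=2·17252+5855=40359,  q_8=2·937+318=2192
a_9=2:  p_9=2·40359+17252=97970,  q_9=2·2192+937=5321
→ (97970, 5321).  Check: 97970²=9598120900, 339·5321²=9598120899, difference 1.

97970 5321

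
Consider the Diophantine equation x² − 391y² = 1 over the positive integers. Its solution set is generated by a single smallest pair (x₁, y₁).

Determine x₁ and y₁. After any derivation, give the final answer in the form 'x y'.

7338680 371133

[19; 1,3,2,2,1,…,3,1,38] for √391; ℓ=16 ⇒ convergent index 15
step 0: (19, 1)  from 19·(1,0) + (0,1)
…
step 3: (178, 9)  from 2·(79,4) + (20,1)
step 4: (435, 22)  from 2·(178,9) + (79,4)
…
step 6: (1048, 53)  from 1·(613,31) + (435,22)
step 7: (2709, 137)  from 2·(1048,53) + (613,31)
step 8: (52519, 2656)  from 19·(2709,137) + (1048,53)
step 9: (107747, 5449)  from 2·(52519,2656) + (2709,137)
step 10: (160266, 8105)  from 1·(107747,5449) + (52519,2656)
…
step 12: (696292, 35213)  from 2·(268013,13554) + (160266,8105)
step 13: (1660597, 83980)  from 2·(696292,35213) + (268013,13554)
step 14: (5678083, 287153)  from 3·(1660597,83980) + (696292,35213)
step 15: (7338680, 371133)  from 1·(5678083,287153) + (1660597,83980)
→ (7338680, 371133).  Check: 7338680²=53856224142400, 391·371133²=53856224142399, difference 1.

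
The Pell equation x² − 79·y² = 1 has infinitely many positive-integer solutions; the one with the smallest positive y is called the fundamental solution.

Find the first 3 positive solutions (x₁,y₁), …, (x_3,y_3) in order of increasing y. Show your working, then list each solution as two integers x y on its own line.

80 9
12799 1440
2047760 230391

d=79: √d = [8; 1,7,1,16] (ℓ=4, even), read p_3/q_3
k=0  a_k=8  p_k/q_k = 8/1
…
k=2  a_k=7  p_k/q_k = 71/8
k=3  a_k=1  p_k/q_k = 80/9
→ (80, 9).  Check: 80²=6400, 79·9²=6399, difference 1.
(x_2, y_2) = (80·80 + 79·9·9, 80·9 + 9·80) = (12799, 1440)
(x_3, y_3) = (80·12799 + 79·9·1440, 80·1440 + 9·12799) = (2047760, 230391)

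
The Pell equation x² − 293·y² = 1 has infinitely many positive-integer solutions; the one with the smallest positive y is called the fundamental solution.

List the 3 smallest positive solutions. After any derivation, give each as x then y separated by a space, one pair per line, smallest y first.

12320649 719780
303596783562401 17736313474440
7481018815602612315849 437045785745090703340

[17; 8,1,1,8,34] for √293; ℓ=5 ⇒ convergent index 9
a_0=17:  p_0=17·1+0=17,  q_0=17·0+1=1
a_1=8:  p_1=8·17+1=137,  q_1=8·1+0=8
a_2=1:  p_2=1·137+17=154,  q_2=1·8+1=9
…
a_6=8:  p_6=8·84679+2482=679914,  q_6=8·4947+145=39721
…
a_8=1:  p_8=1·764593+679914=1444507,  q_8=1·44668+39721=84389
a_9=8:  p_9=8·1444507+764593=12320649,  q_9=8·84389+44668=719780
(x₁, y₁) = (12320649, 719780);  12320649² − 293·719780² = 1 ✓
(x_2, y_2) = (12320649·12320649 + 293·719780·719780, 12320649·719780 + 719780·12320649) = (303596783562401, 17736313474440)
(x_3, y_3) = (12320649·303596783562401 + 293·719780·17736313474440, 12320649·17736313474440 + 719780·303596783562401) = (7481018815602612315849, 437045785745090703340)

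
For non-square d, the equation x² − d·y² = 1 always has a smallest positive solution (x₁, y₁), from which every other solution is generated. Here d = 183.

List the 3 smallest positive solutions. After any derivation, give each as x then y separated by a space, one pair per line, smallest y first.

√183 = [13; 1,1,8,1,1,26, …], period ℓ=6 (even) → k=5
i=0: a=13 ⇒ p=13, q=1
…
i=3: a=8 ⇒ p=230, q=17
i=4: a=1 ⇒ p=257, q=19
i=5: a=1 ⇒ p=487, q=36
→ (487, 36).  Check: 487²=237169, 183·36²=237168, difference 1.
n=2: (487,36)∘(487,36) = (487·487+183·36·36, 487·36+36·487) = (474337,35064)
n=3: (474337,35064)∘(487,36) = (487·474337+183·36·35064, 487·35064+36·474337) = (462003751,34152300)

487 36
474337 35064
462003751 34152300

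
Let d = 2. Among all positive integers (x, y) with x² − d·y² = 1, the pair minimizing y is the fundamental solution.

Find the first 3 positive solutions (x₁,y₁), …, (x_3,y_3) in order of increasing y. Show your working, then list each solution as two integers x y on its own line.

3 2
17 12
99 70

d=2: √d = [1; 2] (ℓ=1, odd), read p_1/q_1
k=0  a_k=1  p_k/q_k = 1/1
k=1  a_k=2  p_k/q_k = 3/2
→ (3, 2).  Check: 3²=9, 2·2²=8, difference 1.
(x_2, y_2) = (3·3 + 2·2·2, 3·2 + 2·3) = (17, 12)
(x_3, y_3) = (3·17 + 2·2·12, 3·12 + 2·17) = (99, 70)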